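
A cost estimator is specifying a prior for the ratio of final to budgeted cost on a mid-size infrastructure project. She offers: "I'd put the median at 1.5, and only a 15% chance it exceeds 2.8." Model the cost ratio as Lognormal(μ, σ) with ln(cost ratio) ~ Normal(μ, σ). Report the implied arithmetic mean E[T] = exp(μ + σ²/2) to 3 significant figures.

If T ~ Lognormal(μ,σ) then ln T ~ Normal(μ,σ), so the p-quantile of ln T is μ + z_p·σ.
ln(1.5) = 0.4055 and ln(2.8) = 1.03; z_{0.5} = 0, z_{0.85} = 1.036.
σ = (1.03 − 0.4055)/(1.036 − (0)) = 0.602.
μ = 0.4055 − (0)·0.602 = 0.405.
E[T] = exp(μ + σ²/2) = exp(0.405 + 0.1813) = 1.8.

E[T] ≈ 1.8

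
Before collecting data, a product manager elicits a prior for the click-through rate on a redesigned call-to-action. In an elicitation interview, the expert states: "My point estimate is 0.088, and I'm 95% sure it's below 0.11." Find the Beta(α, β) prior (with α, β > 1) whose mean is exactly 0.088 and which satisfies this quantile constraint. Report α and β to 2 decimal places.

α ≈ 42.91, β ≈ 444.74

With mean 0.088 fixed, write α = 0.088s, β = 0.912s where s = α+β.
Need P(θ < 0.11) = 0.95 under Beta(0.088s, 0.912s). Normal approximation: (q−m)/√(m(1−m)/s) ≈ z_{0.95} = 1.64, so s ≈ 0.088·0.912·(1.64)²/(0.11−0.088)² = 448.6.
At s = 448.6: P(θ<0.11) ≈ 0.943. Adjusting to match 0.95 gives s ≈ 487.66.
So α = 0.088·487.66 ≈ 42.91, β = 0.912·487.66 ≈ 444.74.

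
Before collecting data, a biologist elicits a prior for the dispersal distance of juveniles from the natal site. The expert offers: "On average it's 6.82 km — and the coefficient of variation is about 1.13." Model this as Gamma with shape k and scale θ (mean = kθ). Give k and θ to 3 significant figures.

For Gamma(k, scale θ): mean = kθ, variance = kθ², so CV = 1/√k.
CV = 1.13, hence k = 1/CV² = 0.783.
Then θ = mean/k = 6.82/0.783 = 8.71.

k ≈ 0.783, θ ≈ 8.71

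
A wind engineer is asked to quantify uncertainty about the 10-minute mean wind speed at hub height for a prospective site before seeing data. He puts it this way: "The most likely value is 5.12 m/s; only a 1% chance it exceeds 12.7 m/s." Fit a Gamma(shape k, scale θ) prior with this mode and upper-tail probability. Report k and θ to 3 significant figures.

k ≈ 6.7, θ ≈ 0.899

Gamma(k,θ) with k>1 has mode (k−1)θ, so θ = 5.12/(k−1).
Need P(X < 12.7) = 0.99 with θ tied to k this way. Start at k = 2, θ = 5.12: P(X<12.7) ≈ 0.709.
Too low — raise k to concentrate. Iterating converges to k ≈ 6.7.
Then θ = 5.12/(6.7−1) ≈ 0.899.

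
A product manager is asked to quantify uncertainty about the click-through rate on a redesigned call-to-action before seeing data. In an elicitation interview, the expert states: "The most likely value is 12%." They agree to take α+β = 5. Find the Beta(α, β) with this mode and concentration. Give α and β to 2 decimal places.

α = 1.36, β = 3.64

For α,β > 1 the Beta mode is (α−1)/(α+β−2). With α+β = 5, the mode is (α−1)/3.
Set (α−1)/3 = 0.12 → α = 1 + 0.12·3 = 1.36.
β = 5 − α = 3.64.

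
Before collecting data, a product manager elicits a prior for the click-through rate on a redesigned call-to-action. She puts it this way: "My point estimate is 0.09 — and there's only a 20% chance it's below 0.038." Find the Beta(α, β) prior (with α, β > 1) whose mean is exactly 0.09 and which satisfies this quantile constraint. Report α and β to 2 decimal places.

With mean 0.09 fixed, write α = 0.09s, β = 0.91s where s = α+β.
Need P(θ < 0.038) = 0.2 under Beta(0.09s, 0.91s). Normal approximation: (q−m)/√(m(1−m)/s) ≈ z_{0.2} = -0.842, so s ≈ 0.09·0.91·(-0.842)²/(0.038−0.09)² = 21.5.
At s = 21.5: P(θ<0.038) ≈ 0.198. Adjusting to match 0.2 gives s ≈ 21.28.
So α = 0.09·21.28 ≈ 1.91, β = 0.91·21.28 ≈ 19.36.

α ≈ 1.91, β ≈ 19.36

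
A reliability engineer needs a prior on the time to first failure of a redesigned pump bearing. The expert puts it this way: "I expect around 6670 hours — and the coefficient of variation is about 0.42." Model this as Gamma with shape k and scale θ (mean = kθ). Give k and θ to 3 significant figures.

k ≈ 5.67, θ ≈ 1180

For Gamma(k, scale θ): mean = kθ, variance = kθ², so CV = 1/√k.
CV = 0.42, hence k = 1/CV² = 5.67.
Then θ = mean/k = 6670/5.67 = 1180.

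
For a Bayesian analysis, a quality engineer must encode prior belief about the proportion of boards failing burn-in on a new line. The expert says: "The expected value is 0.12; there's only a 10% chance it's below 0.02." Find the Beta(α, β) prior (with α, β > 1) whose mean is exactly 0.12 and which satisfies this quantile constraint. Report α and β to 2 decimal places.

α ≈ 1.24, β ≈ 9.07

With mean 0.12 fixed, write α = 0.12s, β = 0.88s where s = α+β.
Need P(θ < 0.02) = 0.1 under Beta(0.12s, 0.88s). Normal approximation: (q−m)/√(m(1−m)/s) ≈ z_{0.1} = -1.28, so s ≈ 0.12·0.88·(-1.28)²/(0.02−0.12)² = 17.3.
At s = 17.3: P(θ<0.02) ≈ 0.035. Adjusting to match 0.1 gives s ≈ 10.31.
So α = 0.12·10.31 ≈ 1.24, β = 0.88·10.31 ≈ 9.07.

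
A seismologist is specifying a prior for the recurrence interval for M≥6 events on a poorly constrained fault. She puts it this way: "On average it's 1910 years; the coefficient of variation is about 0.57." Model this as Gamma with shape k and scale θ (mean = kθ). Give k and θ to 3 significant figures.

For Gamma(k, scale θ): mean = kθ, variance = kθ², so CV = 1/√k.
CV = 0.57, hence k = 1/CV² = 3.08.
Then θ = mean/k = 1910/3.08 = 621.

k ≈ 3.08, θ ≈ 621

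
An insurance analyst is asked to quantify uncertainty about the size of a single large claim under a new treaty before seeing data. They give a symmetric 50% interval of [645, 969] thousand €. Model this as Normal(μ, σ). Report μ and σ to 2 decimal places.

A symmetric 50% interval runs μ ± z·σ with z = 0.6745.
Half-width = 162, so σ = 162/0.6745 = 240.18.
μ is the interval midpoint, 807.00.

μ = 807.00, σ = 240.18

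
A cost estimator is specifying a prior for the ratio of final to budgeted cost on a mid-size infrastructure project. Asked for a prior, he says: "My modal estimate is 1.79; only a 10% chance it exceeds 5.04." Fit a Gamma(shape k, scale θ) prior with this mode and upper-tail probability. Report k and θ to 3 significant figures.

Gamma(k,θ) with k>1 has mode (k−1)θ, so θ = 1.79/(k−1).
Need P(X < 5.04) = 0.9 with θ tied to k this way. Start at k = 2, θ = 1.79: P(X<5.04) ≈ 0.772.
Too low — raise k to concentrate. Iterating converges to k ≈ 2.78.
Then θ = 1.79/(2.78−1) ≈ 1.

k ≈ 2.78, θ ≈ 1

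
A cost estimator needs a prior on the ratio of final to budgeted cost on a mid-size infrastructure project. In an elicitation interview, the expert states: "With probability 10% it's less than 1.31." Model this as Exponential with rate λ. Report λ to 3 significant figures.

λ ≈ 0.0804

P(T < 1.31) = 1 − e^(−λ·1.31) = 0.1, so λ = −ln(1−0.1)/1.31 = −ln(0.9)/1.31 = 0.0804.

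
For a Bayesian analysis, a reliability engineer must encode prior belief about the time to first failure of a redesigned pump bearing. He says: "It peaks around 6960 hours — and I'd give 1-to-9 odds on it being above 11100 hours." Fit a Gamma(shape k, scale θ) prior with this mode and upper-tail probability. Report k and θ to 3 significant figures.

Gamma(k,θ) with k>1 has mode (k−1)θ, so θ = 6960/(k−1).
Need P(X < 11100) = 0.9 with θ tied to k this way. Start at k = 2, θ = 6960: P(X<11100) ≈ 0.473.
Too low — raise k to concentrate. Iterating converges to k ≈ 9.62.
Then θ = 6960/(9.62−1) ≈ 808.

k ≈ 9.62, θ ≈ 808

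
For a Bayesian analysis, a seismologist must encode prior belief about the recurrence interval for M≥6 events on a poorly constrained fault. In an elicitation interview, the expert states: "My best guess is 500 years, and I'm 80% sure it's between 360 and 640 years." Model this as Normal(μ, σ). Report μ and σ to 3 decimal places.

A symmetric 80% interval runs μ ± z·σ with z = 1.282.
Half-width = 140, so σ = 140/1.282 = 109.243.
μ is the stated best guess, 500.000.

μ = 500.000, σ = 109.243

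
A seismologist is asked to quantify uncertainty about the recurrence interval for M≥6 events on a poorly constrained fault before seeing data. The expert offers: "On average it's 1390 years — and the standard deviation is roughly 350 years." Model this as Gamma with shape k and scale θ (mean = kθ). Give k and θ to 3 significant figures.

For Gamma(k, scale θ): mean = kθ, variance = kθ², so CV = 1/√k.
CV = SD/mean = 350/1390 = 0.2518, hence k = 1/CV² = 15.8.
Then θ = mean/k = 1390/15.8 = 88.1.

k ≈ 15.8, θ ≈ 88.1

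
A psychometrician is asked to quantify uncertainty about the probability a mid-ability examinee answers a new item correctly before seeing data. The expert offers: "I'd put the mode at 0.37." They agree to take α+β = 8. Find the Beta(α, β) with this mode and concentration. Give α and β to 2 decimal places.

For α,β > 1 the Beta mode is (α−1)/(α+β−2). With α+β = 8, the mode is (α−1)/6.
Set (α−1)/6 = 0.37 → α = 1 + 0.37·6 = 3.22.
β = 8 − α = 4.78.

α = 3.22, β = 4.78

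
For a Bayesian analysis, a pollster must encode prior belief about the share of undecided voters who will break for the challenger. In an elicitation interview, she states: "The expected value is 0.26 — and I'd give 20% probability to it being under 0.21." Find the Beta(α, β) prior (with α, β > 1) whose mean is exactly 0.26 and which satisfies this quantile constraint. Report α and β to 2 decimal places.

With mean 0.26 fixed, write α = 0.26s, β = 0.74s where s = α+β.
Need P(θ < 0.21) = 0.2 under Beta(0.26s, 0.74s). Normal approximation: (q−m)/√(m(1−m)/s) ≈ z_{0.2} = -0.842, so s ≈ 0.26·0.74·(-0.842)²/(0.21−0.26)² = 54.5.
At s = 54.5: P(θ<0.21) ≈ 0.204. Adjusting to match 0.2 gives s ≈ 56.04.
So α = 0.26·56.04 ≈ 14.57, β = 0.74·56.04 ≈ 41.47.

α ≈ 14.57, β ≈ 41.47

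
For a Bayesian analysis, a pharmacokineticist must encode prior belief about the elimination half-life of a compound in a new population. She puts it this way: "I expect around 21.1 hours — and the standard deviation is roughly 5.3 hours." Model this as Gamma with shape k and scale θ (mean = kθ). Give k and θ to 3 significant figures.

k ≈ 15.8, θ ≈ 1.33

For Gamma(k, scale θ): mean = kθ, variance = kθ², so CV = 1/√k.
CV = SD/mean = 5.3/21.1 = 0.2512, hence k = 1/CV² = 15.8.
Then θ = mean/k = 21.1/15.8 = 1.33.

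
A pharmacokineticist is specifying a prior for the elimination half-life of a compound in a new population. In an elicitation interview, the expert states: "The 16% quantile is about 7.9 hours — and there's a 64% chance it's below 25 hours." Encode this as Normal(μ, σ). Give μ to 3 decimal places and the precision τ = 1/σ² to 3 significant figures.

μ = 20.469, τ = 0.00626

The p-quantile of Normal(μ,σ) is μ + z_p·σ, with z_{0.16} = -0.9945 and z_{0.64} = 0.3585.
Eliminate σ: μ = (z₂·x₁ − z₁·x₂)/(z₂ − z₁) = (0.3585·7.9 − (-0.9945)·25)/1.353 = 20.469.
Then σ = (x₂ − x₁)/(z₂ − z₁) = (25 − 7.9)/1.353 = 12.639.
Precision τ = 1/σ² = 1/12.64² = 0.00626.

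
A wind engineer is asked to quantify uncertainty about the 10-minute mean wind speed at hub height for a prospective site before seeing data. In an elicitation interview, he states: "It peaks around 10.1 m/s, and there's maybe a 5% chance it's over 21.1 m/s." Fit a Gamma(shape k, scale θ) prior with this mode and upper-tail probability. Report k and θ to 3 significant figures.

Gamma(k,θ) with k>1 has mode (k−1)θ, so θ = 10.1/(k−1).
Need P(X < 21.1) = 0.95 with θ tied to k this way. Start at k = 2, θ = 10.1: P(X<21.1) ≈ 0.618.
Too low — raise k to concentrate. Iterating converges to k ≈ 6.09.
Then θ = 10.1/(6.09−1) ≈ 1.98.

k ≈ 6.09, θ ≈ 1.98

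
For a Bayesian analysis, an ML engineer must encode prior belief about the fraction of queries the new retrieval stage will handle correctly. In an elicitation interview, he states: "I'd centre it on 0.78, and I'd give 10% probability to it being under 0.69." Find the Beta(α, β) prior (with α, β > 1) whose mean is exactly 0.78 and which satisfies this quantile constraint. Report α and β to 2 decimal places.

α ≈ 28.61, β ≈ 8.07

With mean 0.78 fixed, write α = 0.78s, β = 0.22s where s = α+β.
Need P(θ < 0.69) = 0.1 under Beta(0.78s, 0.22s). Normal approximation: (q−m)/√(m(1−m)/s) ≈ z_{0.1} = -1.28, so s ≈ 0.78·0.22·(-1.28)²/(0.69−0.78)² = 34.8.
At s = 34.8: P(θ<0.69) ≈ 0.105. Adjusting to match 0.1 gives s ≈ 36.68.
So α = 0.78·36.68 ≈ 28.61, β = 0.22·36.68 ≈ 8.07.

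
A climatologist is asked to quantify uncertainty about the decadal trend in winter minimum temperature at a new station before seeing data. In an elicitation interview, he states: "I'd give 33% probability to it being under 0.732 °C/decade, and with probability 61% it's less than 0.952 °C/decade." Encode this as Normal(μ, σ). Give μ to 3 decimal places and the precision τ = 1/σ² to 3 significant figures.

μ = 0.867, τ = 10.7

The p-quantile of Normal(μ,σ) is μ + z_p·σ, with z_{0.33} = -0.4399 and z_{0.61} = 0.2793.
Eliminate σ: μ = (z₂·x₁ − z₁·x₂)/(z₂ − z₁) = (0.2793·0.732 − (-0.4399)·0.952)/0.7192 = 0.867.
Then σ = (x₂ − x₁)/(z₂ − z₁) = (0.952 − 0.732)/0.7192 = 0.306.
Precision τ = 1/σ² = 1/0.3059² = 10.7.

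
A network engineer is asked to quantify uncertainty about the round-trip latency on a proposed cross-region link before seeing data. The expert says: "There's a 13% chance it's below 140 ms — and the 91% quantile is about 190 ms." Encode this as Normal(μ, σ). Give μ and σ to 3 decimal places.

μ = 162.828, σ = 20.266

For Normal(μ,σ), the p-quantile is μ + z_p·σ. Here z_{0.13} = -1.126, z_{0.91} = 1.341.
So 140 = μ − 1.126σ and 190 = μ + 1.341σ.
Subtracting: σ = (190 − 140)/(1.341 − (-1.126)) = 20.266.
Then μ = 140 − (-1.126)·20.266 = 162.828.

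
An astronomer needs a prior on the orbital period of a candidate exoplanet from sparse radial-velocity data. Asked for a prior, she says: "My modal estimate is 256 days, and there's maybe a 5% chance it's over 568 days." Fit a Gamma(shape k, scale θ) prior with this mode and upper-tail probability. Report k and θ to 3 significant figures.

k ≈ 5.33, θ ≈ 59.1

Gamma(k,θ) with k>1 has mode (k−1)θ, so θ = 256/(k−1).
Need P(X < 568) = 0.95 with θ tied to k this way. Start at k = 2, θ = 256: P(X<568) ≈ 0.650.
Too low — raise k to concentrate. Iterating converges to k ≈ 5.33.
Then θ = 256/(5.33−1) ≈ 59.1.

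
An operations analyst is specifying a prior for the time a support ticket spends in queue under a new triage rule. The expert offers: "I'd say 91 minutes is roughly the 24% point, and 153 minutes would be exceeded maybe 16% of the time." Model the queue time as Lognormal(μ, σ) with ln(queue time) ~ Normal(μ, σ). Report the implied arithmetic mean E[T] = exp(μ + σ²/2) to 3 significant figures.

If T ~ Lognormal(μ,σ) then ln T ~ Normal(μ,σ), so the p-quantile of ln T is μ + z_p·σ.
ln(91) = 4.511 and ln(153) = 5.03; z_{0.24} = -0.7063, z_{0.84} = 0.9945.
σ = (5.03 − 4.511)/(0.9945 − (-0.7063)) = 0.305.
μ = 4.511 − (-0.7063)·0.305 = 4.727.
E[T] = exp(μ + σ²/2) = exp(4.727 + 0.0467) = 118 minutes.

E[T] ≈ 118 minutes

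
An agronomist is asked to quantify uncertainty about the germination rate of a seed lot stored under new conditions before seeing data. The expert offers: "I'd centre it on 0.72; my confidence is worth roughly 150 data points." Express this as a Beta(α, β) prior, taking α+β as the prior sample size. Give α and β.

α = 108, β = 42

Under the effective-sample-size interpretation, Beta(α, β) has prior mean α/(α+β) and prior sample size α+β.
So α+β = 150 and α/(α+β) = 0.72, giving α = 0.72·150 = 108 and β = 150 − 108 = 42.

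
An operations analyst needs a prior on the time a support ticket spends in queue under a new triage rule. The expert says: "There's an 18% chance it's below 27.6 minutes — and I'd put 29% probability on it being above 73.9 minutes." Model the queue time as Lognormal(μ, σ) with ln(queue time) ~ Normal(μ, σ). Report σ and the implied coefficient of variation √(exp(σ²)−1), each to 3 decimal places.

If T ~ Lognormal(μ,σ) then ln T ~ Normal(μ,σ), so the p-quantile of ln T is μ + z_p·σ.
ln(27.6) = 3.318 and ln(73.9) = 4.303; z_{0.18} = -0.9154, z_{0.71} = 0.5534.
σ = (4.303 − 3.318)/(0.5534 − (-0.9154)) = 0.671.
μ = 3.318 − (-0.9154)·0.671 = 3.932.
CV = √(exp(σ²)−1) = √(exp(0.4497)−1) = 0.754.

σ ≈ 0.671, CV ≈ 0.754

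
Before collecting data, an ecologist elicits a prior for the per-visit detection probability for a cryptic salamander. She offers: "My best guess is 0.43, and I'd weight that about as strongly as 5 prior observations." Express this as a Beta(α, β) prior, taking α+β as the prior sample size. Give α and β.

α = 2.15, β = 2.85

Under the effective-sample-size interpretation, Beta(α, β) has prior mean α/(α+β) and prior sample size α+β.
So α+β = 5 and α/(α+β) = 0.43, giving α = 0.43·5 = 2.15 and β = 5 − 2.15 = 2.85.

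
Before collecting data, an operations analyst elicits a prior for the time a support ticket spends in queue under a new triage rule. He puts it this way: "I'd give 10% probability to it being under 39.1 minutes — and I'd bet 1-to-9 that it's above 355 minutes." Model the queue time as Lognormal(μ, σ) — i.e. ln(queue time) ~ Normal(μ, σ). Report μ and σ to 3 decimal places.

μ ≈ 4.769, σ ≈ 0.861

If T ~ Lognormal(μ,σ) then ln T ~ Normal(μ,σ), so the p-quantile of ln T is μ + z_p·σ.
ln(39.1) = 3.666 and ln(355) = 5.872; z_{0.1} = -1.282, z_{0.9} = 1.282.
σ = (5.872 − 3.666)/(1.282 − (-1.282)) = 0.861.
μ = 3.666 − (-1.282)·0.861 = 4.769.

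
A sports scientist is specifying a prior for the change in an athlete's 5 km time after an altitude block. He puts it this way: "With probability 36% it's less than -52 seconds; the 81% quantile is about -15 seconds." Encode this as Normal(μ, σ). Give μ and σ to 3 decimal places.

The p-quantile of Normal(μ,σ) is μ + z_p·σ, with z_{0.36} = -0.3585 and z_{0.81} = 0.8779.
Eliminate σ: μ = (z₂·x₁ − z₁·x₂)/(z₂ − z₁) = (0.8779·-52 − (-0.3585)·-15)/1.236 = -41.273.
Then σ = (x₂ − x₁)/(z₂ − z₁) = (-15 − -52)/1.236 = 29.927.

μ = -41.273, σ = 29.927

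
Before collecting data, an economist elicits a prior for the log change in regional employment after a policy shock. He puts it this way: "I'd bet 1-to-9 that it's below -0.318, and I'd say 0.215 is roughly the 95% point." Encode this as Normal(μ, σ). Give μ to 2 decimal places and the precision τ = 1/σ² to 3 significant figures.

μ = -0.08, τ = 30.1

The p-quantile of Normal(μ,σ) is μ + z_p·σ, with z_{0.1} = -1.282 and z_{0.95} = 1.645.
Eliminate σ: μ = (z₂·x₁ − z₁·x₂)/(z₂ − z₁) = (1.645·-0.318 − (-1.282)·0.215)/2.926 = -0.08.
Then σ = (x₂ − x₁)/(z₂ − z₁) = (0.215 − -0.318)/2.926 = 0.18.
Precision τ = 1/σ² = 1/0.1821² = 30.1.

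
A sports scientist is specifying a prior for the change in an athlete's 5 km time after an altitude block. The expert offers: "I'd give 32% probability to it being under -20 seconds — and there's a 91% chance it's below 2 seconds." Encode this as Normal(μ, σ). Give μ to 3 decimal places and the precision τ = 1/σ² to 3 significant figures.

For Normal(μ,σ), the p-quantile is μ + z_p·σ. Here z_{0.32} = -0.4677, z_{0.91} = 1.341.
So -20 = μ − 0.4677σ and 2 = μ + 1.341σ.
Subtracting: σ = (2 − -20)/(1.341 − (-0.4677)) = 12.165.
Then μ = -20 − (-0.4677)·12.165 = -14.310.
Precision τ = 1/σ² = 1/12.17² = 0.00676.

μ = -14.310, τ = 0.00676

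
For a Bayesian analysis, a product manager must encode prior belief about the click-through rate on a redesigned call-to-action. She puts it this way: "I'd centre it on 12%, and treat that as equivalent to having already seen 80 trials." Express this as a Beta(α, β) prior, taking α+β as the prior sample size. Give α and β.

α = 9.6, β = 70.4

Under the effective-sample-size interpretation, Beta(α, β) has prior mean α/(α+β) and prior sample size α+β.
So α+β = 80 and α/(α+β) = 0.12, giving α = 0.12·80 = 9.6 and β = 80 − 9.6 = 70.4.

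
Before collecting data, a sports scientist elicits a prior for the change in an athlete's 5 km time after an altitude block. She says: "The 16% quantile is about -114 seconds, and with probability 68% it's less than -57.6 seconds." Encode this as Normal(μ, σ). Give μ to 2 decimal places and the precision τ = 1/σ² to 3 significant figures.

The p-quantile of Normal(μ,σ) is μ + z_p·σ, with z_{0.16} = -0.9945 and z_{0.68} = 0.4677.
Eliminate σ: μ = (z₂·x₁ − z₁·x₂)/(z₂ − z₁) = (0.4677·-114 − (-0.9945)·-57.6)/1.462 = -75.64.
Then σ = (x₂ − x₁)/(z₂ − z₁) = (-57.6 − -114)/1.462 = 38.57.
Precision τ = 1/σ² = 1/38.57² = 0.000672.

μ = -75.64, τ = 0.000672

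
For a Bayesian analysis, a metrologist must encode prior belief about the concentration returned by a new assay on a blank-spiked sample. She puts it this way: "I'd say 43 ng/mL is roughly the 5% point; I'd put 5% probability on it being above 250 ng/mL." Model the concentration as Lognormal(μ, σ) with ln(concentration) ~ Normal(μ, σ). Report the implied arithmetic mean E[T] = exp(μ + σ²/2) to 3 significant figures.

If T ~ Lognormal(μ,σ) then ln T ~ Normal(μ,σ), so the p-quantile of ln T is μ + z_p·σ.
ln(43) = 3.761 and ln(250) = 5.521; z_{0.05} = -1.645, z_{0.95} = 1.645.
σ = (5.521 − 3.761)/(1.645 − (-1.645)) = 0.535.
μ = 3.761 − (-1.645)·0.535 = 4.641.
E[T] = exp(μ + σ²/2) = exp(4.641 + 0.1432) = 120 ng/mL.

E[T] ≈ 120 ng/mL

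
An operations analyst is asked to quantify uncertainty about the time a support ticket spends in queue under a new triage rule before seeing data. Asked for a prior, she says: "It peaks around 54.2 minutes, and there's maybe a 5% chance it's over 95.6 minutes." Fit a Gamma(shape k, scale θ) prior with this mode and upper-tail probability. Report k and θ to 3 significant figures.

Gamma(k,θ) with k>1 has mode (k−1)θ, so θ = 54.2/(k−1).
Need P(X < 95.6) = 0.95 with θ tied to k this way. Start at k = 2, θ = 54.2: P(X<95.6) ≈ 0.526.
Too low — raise k to concentrate. Iterating converges to k ≈ 9.66.
Then θ = 54.2/(9.66−1) ≈ 6.26.

k ≈ 9.66, θ ≈ 6.26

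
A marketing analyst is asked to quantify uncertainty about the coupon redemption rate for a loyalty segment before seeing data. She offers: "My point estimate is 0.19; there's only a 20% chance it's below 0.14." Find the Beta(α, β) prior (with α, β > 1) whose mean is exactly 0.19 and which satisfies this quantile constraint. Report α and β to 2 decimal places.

α ≈ 8.58, β ≈ 36.59

With mean 0.19 fixed, write α = 0.19s, β = 0.81s where s = α+β.
Need P(θ < 0.14) = 0.2 under Beta(0.19s, 0.81s). Normal approximation: (q−m)/√(m(1−m)/s) ≈ z_{0.2} = -0.842, so s ≈ 0.19·0.81·(-0.842)²/(0.14−0.19)² = 43.6.
At s = 43.6: P(θ<0.14) ≈ 0.205. Adjusting to match 0.2 gives s ≈ 45.18.
So α = 0.19·45.18 ≈ 8.58, β = 0.81·45.18 ≈ 36.59.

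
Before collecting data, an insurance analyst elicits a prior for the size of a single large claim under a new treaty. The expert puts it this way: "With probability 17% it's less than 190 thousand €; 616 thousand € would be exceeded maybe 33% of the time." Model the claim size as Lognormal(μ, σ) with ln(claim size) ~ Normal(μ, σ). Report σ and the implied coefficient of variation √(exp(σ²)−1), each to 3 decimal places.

σ ≈ 0.844, CV ≈ 1.019

If T ~ Lognormal(μ,σ) then ln T ~ Normal(μ,σ), so the p-quantile of ln T is μ + z_p·σ.
ln(190) = 5.247 and ln(616) = 6.423; z_{0.17} = -0.9542, z_{0.67} = 0.4399.
σ = (6.423 − 5.247)/(0.4399 − (-0.9542)) = 0.844.
μ = 5.247 − (-0.9542)·0.844 = 6.052.
CV = √(exp(σ²)−1) = √(exp(0.7119)−1) = 1.019.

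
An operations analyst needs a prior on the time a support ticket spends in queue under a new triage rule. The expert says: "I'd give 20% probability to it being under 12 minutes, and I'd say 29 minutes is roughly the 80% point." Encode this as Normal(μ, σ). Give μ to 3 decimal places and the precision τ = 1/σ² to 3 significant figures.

For Normal(μ,σ), the p-quantile is μ + z_p·σ. Here z_{0.2} = -0.8416, z_{0.8} = 0.8416.
So 12 = μ − 0.8416σ and 29 = μ + 0.8416σ.
Subtracting: σ = (29 − 12)/(0.8416 − (-0.8416)) = 10.100.
Then μ = 12 − (-0.8416)·10.100 = 20.500.
Precision τ = 1/σ² = 1/10.1² = 0.0098.

μ = 20.500, τ = 0.0098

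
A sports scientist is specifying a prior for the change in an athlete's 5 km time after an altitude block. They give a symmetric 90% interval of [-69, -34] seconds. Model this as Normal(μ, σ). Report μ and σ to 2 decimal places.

μ = -51.50, σ = 10.64

A symmetric 90% interval runs μ ± z·σ with z = 1.645.
Half-width = 17.5, so σ = 17.5/1.645 = 10.64.
μ is the interval midpoint, -51.50.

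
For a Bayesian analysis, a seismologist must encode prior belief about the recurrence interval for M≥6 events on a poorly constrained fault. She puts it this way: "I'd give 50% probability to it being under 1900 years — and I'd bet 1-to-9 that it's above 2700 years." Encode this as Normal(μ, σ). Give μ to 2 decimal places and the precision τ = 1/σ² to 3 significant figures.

For Normal(μ,σ), the p-quantile is μ + z_p·σ. Here z_{0.5} = 0, z_{0.9} = 1.282.
So 1900 = μ + 0σ and 2700 = μ + 1.282σ.
Subtracting: σ = (2700 − 1900)/(1.282 − (0)) = 624.24.
Then μ = 1900 − (0)·624.24 = 1900.00.
Precision τ = 1/σ² = 1/624.2² = 2.57e-06.

μ = 1900.00, τ = 2.57e-06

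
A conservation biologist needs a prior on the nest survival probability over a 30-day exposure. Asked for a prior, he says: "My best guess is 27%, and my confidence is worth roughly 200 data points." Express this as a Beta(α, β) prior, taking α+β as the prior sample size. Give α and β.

Under the effective-sample-size interpretation, Beta(α, β) has prior mean α/(α+β) and prior sample size α+β.
So α+β = 200 and α/(α+β) = 0.27, giving α = 0.27·200 = 54 and β = 200 − 54 = 146.

α = 54, β = 146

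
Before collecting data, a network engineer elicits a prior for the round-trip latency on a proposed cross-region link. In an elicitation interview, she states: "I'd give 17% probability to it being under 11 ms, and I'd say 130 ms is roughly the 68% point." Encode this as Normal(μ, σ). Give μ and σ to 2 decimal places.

μ = 90.86, σ = 83.69

For Normal(μ,σ), the p-quantile is μ + z_p·σ. Here z_{0.17} = -0.9542, z_{0.68} = 0.4677.
So 11 = μ − 0.9542σ and 130 = μ + 0.4677σ.
Subtracting: σ = (130 − 11)/(0.4677 − (-0.9542)) = 83.69.
Then μ = 11 − (-0.9542)·83.69 = 90.86.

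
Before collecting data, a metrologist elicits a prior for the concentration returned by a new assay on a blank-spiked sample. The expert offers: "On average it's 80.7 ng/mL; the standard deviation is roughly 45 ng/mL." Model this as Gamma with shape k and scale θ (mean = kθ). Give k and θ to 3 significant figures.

k ≈ 3.22, θ ≈ 25.1

For Gamma(k, scale θ): mean = kθ, variance = kθ², so CV = 1/√k.
CV = SD/mean = 45/80.7 = 0.5576, hence k = 1/CV² = 3.22.
Then θ = mean/k = 80.7/3.22 = 25.1.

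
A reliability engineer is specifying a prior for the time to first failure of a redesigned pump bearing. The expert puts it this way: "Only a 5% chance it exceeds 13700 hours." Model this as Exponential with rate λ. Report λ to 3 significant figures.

P(T > 13700.0) = e^(−λ·13700.0) = 0.05, so λ = −ln(0.05)/13700.0 = 0.000219.

λ ≈ 0.000219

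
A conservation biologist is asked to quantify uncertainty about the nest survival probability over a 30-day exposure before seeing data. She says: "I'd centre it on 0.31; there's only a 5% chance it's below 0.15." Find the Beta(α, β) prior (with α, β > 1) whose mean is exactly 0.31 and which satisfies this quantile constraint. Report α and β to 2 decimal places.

α ≈ 5.74, β ≈ 12.77

With mean 0.31 fixed, write α = 0.31s, β = 0.69s where s = α+β.
Need P(θ < 0.15) = 0.05 under Beta(0.31s, 0.69s). Normal approximation: (q−m)/√(m(1−m)/s) ≈ z_{0.05} = -1.64, so s ≈ 0.31·0.69·(-1.64)²/(0.15−0.31)² = 22.6.
At s = 22.6: P(θ<0.15) ≈ 0.033. Adjusting to match 0.05 gives s ≈ 18.50.
So α = 0.31·18.50 ≈ 5.74, β = 0.69·18.50 ≈ 12.77.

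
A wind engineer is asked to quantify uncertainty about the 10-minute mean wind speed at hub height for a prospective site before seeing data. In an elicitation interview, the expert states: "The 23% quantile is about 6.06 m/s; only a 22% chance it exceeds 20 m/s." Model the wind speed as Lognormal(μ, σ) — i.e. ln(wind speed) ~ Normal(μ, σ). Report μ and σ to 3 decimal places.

If T ~ Lognormal(μ,σ) then ln T ~ Normal(μ,σ), so the p-quantile of ln T is μ + z_p·σ.
ln(6.06) = 1.802 and ln(20) = 2.996; z_{0.23} = -0.7388, z_{0.78} = 0.7722.
σ = (2.996 − 1.802)/(0.7722 − (-0.7388)) = 0.790.
μ = 1.802 − (-0.7388)·0.790 = 2.386.

μ ≈ 2.386, σ ≈ 0.790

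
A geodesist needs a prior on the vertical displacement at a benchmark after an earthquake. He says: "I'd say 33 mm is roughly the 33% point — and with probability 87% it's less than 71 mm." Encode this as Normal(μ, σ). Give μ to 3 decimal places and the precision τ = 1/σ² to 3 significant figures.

For Normal(μ,σ), the p-quantile is μ + z_p·σ. Here z_{0.33} = -0.4399, z_{0.87} = 1.126.
So 33 = μ − 0.4399σ and 71 = μ + 1.126σ.
Subtracting: σ = (71 − 33)/(1.126 − (-0.4399)) = 24.261.
Then μ = 33 − (-0.4399)·24.261 = 43.673.
Precision τ = 1/σ² = 1/24.26² = 0.0017.

μ = 43.673, τ = 0.0017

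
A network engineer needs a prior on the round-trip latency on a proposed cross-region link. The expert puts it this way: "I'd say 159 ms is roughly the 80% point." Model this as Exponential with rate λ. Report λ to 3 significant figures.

P(T < 159.0) = 1 − e^(−λ·159.0) = 0.8, so λ = −ln(1−0.8)/159.0 = −ln(0.2)/159.0 = 0.0101.

λ ≈ 0.0101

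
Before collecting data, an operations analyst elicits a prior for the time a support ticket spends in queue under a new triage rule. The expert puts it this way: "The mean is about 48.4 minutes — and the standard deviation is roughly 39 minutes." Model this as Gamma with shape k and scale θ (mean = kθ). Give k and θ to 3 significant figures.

For Gamma(k, scale θ): mean = kθ, variance = kθ², so CV = 1/√k.
CV = SD/mean = 39/48.4 = 0.8058, hence k = 1/CV² = 1.54.
Then θ = mean/k = 48.4/1.54 = 31.4.

k ≈ 1.54, θ ≈ 31.4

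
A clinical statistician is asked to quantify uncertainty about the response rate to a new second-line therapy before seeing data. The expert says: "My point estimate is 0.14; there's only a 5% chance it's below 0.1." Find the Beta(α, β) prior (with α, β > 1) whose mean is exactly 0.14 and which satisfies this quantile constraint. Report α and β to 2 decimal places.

With mean 0.14 fixed, write α = 0.14s, β = 0.86s where s = α+β.
Need P(θ < 0.1) = 0.05 under Beta(0.14s, 0.86s). Normal approximation: (q−m)/√(m(1−m)/s) ≈ z_{0.05} = -1.64, so s ≈ 0.14·0.86·(-1.64)²/(0.1−0.14)² = 203.6.
At s = 203.6: P(θ<0.1) ≈ 0.040. Adjusting to match 0.05 gives s ≈ 180.40.
So α = 0.14·180.40 ≈ 25.26, β = 0.86·180.40 ≈ 155.14.

α ≈ 25.26, β ≈ 155.14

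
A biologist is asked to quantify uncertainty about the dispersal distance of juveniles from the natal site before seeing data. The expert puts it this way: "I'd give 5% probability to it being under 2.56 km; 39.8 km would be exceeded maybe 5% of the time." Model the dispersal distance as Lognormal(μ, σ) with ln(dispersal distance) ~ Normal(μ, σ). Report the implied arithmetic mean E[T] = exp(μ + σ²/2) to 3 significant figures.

E[T] ≈ 14.3 km

If T ~ Lognormal(μ,σ) then ln T ~ Normal(μ,σ), so the p-quantile of ln T is μ + z_p·σ.
ln(2.56) = 0.94 and ln(39.8) = 3.684; z_{0.05} = -1.645, z_{0.95} = 1.645.
σ = (3.684 − 0.94)/(1.645 − (-1.645)) = 0.834.
μ = 0.94 − (-1.645)·0.834 = 2.312.
E[T] = exp(μ + σ²/2) = exp(2.312 + 0.3478) = 14.3 km.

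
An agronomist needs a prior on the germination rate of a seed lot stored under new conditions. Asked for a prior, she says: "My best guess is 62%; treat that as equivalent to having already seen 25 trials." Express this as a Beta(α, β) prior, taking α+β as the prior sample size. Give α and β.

α = 15.5, β = 9.5

Under the effective-sample-size interpretation, Beta(α, β) has prior mean α/(α+β) and prior sample size α+β.
So α+β = 25 and α/(α+β) = 0.62, giving α = 0.62·25 = 15.5 and β = 25 − 15.5 = 9.5.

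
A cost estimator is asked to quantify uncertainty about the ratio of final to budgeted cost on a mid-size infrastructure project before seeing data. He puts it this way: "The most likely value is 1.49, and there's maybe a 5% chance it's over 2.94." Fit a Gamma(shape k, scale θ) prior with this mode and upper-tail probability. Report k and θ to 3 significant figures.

k ≈ 7.01, θ ≈ 0.248

Gamma(k,θ) with k>1 has mode (k−1)θ, so θ = 1.49/(k−1).
Need P(X < 2.94) = 0.95 with θ tied to k this way. Start at k = 2, θ = 1.49: P(X<2.94) ≈ 0.587.
Too low — raise k to concentrate. Iterating converges to k ≈ 7.01.
Then θ = 1.49/(7.01−1) ≈ 0.248.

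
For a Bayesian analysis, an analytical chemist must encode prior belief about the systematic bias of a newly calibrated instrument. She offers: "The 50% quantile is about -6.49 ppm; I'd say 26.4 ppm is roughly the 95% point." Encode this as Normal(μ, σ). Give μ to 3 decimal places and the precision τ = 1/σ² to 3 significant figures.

μ = -6.490, τ = 0.0025

The p-quantile of Normal(μ,σ) is μ + z_p·σ, with z_{0.5} = 0 and z_{0.95} = 1.645.
Eliminate σ: μ = (z₂·x₁ − z₁·x₂)/(z₂ − z₁) = (1.645·-6.49 − (0)·26.4)/1.645 = -6.490.
Then σ = (x₂ − x₁)/(z₂ − z₁) = (26.4 − -6.49)/1.645 = 19.996.
Precision τ = 1/σ² = 1/20² = 0.0025.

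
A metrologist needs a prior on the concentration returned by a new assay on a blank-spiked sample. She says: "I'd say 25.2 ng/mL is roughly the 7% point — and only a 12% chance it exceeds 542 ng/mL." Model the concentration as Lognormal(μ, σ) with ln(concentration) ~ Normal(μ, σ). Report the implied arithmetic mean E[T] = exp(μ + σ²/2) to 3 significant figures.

E[T] ≈ 272 ng/mL

If T ~ Lognormal(μ,σ) then ln T ~ Normal(μ,σ), so the p-quantile of ln T is μ + z_p·σ.
ln(25.2) = 3.227 and ln(542) = 6.295; z_{0.07} = -1.476, z_{0.88} = 1.175.
σ = (6.295 − 3.227)/(1.175 − (-1.476)) = 1.158.
μ = 3.227 − (-1.476)·1.158 = 4.935.
E[T] = exp(μ + σ²/2) = exp(4.935 + 0.6700) = 272 ng/mL.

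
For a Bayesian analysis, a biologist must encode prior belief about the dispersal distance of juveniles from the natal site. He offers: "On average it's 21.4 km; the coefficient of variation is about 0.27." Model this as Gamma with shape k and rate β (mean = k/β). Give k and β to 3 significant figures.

k ≈ 13.7, β ≈ 0.641

For Gamma(k, rate β): mean = k/β, variance = k/β², so CV = 1/√k.
CV = 0.27, hence k = 1/CV² = 13.7.
Then β = k/mean = 13.7/21.4 = 0.641.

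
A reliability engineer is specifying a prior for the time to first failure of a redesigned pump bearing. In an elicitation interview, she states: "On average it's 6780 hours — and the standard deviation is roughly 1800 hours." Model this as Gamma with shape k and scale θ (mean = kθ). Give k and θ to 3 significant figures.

k ≈ 14.2, θ ≈ 478

For Gamma(k, scale θ): mean = kθ, variance = kθ², so CV = 1/√k.
CV = SD/mean = 1800/6780 = 0.2655, hence k = 1/CV² = 14.2.
Then θ = mean/k = 6780/14.2 = 478.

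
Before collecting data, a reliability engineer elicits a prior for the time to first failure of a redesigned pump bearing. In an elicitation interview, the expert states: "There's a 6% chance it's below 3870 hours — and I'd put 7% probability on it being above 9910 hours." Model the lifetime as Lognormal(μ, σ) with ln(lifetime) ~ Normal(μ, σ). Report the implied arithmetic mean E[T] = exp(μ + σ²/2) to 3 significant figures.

E[T] ≈ 6580 hours

If T ~ Lognormal(μ,σ) then ln T ~ Normal(μ,σ), so the p-quantile of ln T is μ + z_p·σ.
ln(3870) = 8.261 and ln(9910) = 9.201; z_{0.06} = -1.555, z_{0.93} = 1.476.
σ = (9.201 − 8.261)/(1.476 − (-1.555)) = 0.310.
μ = 8.261 − (-1.555)·0.310 = 8.743.
E[T] = exp(μ + σ²/2) = exp(8.743 + 0.0481) = 6580 hours.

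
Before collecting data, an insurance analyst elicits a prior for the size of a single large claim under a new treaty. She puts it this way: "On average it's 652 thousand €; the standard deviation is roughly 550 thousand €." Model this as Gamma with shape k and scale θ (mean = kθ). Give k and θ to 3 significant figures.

For Gamma(k, scale θ): mean = kθ, variance = kθ², so CV = 1/√k.
CV = SD/mean = 550/652 = 0.8436, hence k = 1/CV² = 1.41.
Then θ = mean/k = 652/1.41 = 464.

k ≈ 1.41, θ ≈ 464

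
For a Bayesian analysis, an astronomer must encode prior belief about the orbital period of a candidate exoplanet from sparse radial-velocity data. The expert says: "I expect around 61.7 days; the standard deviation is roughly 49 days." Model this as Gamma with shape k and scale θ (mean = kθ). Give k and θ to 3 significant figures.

k ≈ 1.59, θ ≈ 38.9

For Gamma(k, scale θ): mean = kθ, variance = kθ², so CV = 1/√k.
CV = SD/mean = 49/61.7 = 0.7942, hence k = 1/CV² = 1.59.
Then θ = mean/k = 61.7/1.59 = 38.9.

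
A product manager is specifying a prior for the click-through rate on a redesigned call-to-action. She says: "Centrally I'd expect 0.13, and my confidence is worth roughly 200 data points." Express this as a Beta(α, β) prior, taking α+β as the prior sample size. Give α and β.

Under the effective-sample-size interpretation, Beta(α, β) has prior mean α/(α+β) and prior sample size α+β.
So α+β = 200 and α/(α+β) = 0.13, giving α = 0.13·200 = 26 and β = 200 − 26 = 174.

α = 26, β = 174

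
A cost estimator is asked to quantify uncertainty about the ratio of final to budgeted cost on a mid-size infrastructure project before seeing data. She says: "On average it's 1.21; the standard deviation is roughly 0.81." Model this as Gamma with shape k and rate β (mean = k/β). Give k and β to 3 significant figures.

For Gamma(k, rate β): mean = k/β, variance = k/β², so CV = 1/√k.
CV = SD/mean = 0.81/1.21 = 0.6694, hence k = 1/CV² = 2.23.
Then β = k/mean = 2.23/1.21 = 1.84.

k ≈ 2.23, β ≈ 1.84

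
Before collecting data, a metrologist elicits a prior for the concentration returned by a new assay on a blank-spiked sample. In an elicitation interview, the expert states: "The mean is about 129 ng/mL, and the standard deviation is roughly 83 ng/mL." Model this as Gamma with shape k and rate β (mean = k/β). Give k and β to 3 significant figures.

k ≈ 2.42, β ≈ 0.0187

For Gamma(k, rate β): mean = k/β, variance = k/β², so CV = 1/√k.
CV = SD/mean = 83/129 = 0.6434, hence k = 1/CV² = 2.42.
Then β = k/mean = 2.42/129 = 0.0187.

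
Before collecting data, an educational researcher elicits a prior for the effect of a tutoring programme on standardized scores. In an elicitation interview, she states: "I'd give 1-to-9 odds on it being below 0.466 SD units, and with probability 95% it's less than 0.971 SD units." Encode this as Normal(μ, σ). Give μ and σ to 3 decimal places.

μ = 0.687, σ = 0.173

For Normal(μ,σ), the p-quantile is μ + z_p·σ. Here z_{0.1} = -1.282, z_{0.95} = 1.645.
So 0.466 = μ − 1.282σ and 0.971 = μ + 1.645σ.
Subtracting: σ = (0.971 − 0.466)/(1.645 − (-1.282)) = 0.173.
Then μ = 0.466 − (-1.282)·0.173 = 0.687.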